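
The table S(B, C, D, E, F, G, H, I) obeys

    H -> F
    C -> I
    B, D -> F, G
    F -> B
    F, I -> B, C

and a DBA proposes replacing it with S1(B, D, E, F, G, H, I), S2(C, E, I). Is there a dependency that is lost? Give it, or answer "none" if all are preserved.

Check F, I → B, C: no single fragment contains all of {B, C, F, I}, and the restricted closure of {F, I} across the fragments never reaches {B, C}.
H → F is preserved.
C → I is preserved.
B, D → F, G is preserved.
F → B is preserved.

F, I -> B, C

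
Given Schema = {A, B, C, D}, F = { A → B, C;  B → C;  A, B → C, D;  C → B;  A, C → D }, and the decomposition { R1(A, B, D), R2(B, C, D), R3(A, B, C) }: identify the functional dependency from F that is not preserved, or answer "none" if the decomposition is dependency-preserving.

A → B, C lies within R3.
B → C lies within R2.
A, B → C, D: restricted closure across fragments reaches C, D.
C → B lies within R2.
A, C → D: restricted closure across fragments reaches D.
Every dependency is enforceable on the fragments, so the decomposition is dependency-preserving.

none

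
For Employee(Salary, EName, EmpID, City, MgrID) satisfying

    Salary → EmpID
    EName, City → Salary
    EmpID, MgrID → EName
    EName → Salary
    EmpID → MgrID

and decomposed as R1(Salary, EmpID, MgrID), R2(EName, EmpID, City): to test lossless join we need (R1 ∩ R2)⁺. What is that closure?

R1 ∩ R2 = {EmpID}.
EmpID → MgrID applies, adding MgrID
EmpID, MgrID → EName applies, adding EName
EName → Salary applies, adding Salary
Closure: {Salary, EName, EmpID, MgrID}.

Salary, EName, EmpID, MgrID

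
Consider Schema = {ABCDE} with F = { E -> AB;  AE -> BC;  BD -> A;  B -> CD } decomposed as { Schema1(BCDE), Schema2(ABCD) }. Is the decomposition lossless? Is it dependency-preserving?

lossless and dependency-preserving

Lossless test: (BCD)⁺ = {ABCD}, which contains all of one fragment — lossless.
Dependency preservation: E → AB; AE → BC are not contained in any single fragment, but the restricted closure of each left-hand side across the fragments still reaches the right-hand side; the remaining FDs each lie inside some fragment. All dependencies are preserved.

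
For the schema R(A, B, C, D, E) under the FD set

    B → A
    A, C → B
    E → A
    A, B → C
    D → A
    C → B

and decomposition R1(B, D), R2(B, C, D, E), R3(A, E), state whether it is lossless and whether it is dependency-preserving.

lossless but not dependency-preserving

Lossless test (chase): Rows 1 and 2 agree on B; apply B→A and equate their A entries. Rows 2 and 3 agree on E; apply E→A and equate their A entries. Rows 1 and 2 agree on A, B; apply A, B→C and equate their C entries. Row 2 is now all distinguished symbols — the join is lossless.
Dependency preservation: the restricted closure of {B} across the fragments never reaches {A}, so B → A cannot be enforced without a join — not preserved.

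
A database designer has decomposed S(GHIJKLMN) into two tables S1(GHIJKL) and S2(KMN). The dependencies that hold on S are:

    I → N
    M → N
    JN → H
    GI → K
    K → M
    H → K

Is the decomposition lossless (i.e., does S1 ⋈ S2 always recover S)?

Common attributes: S1 ∩ S2 = {K}.
Closure of {K}: K → M applies, adding M; M → N applies, adding N. So (K)⁺ = {KMN}.
This closure contains every attribute of S2, so S1 ∩ S2 → S2. The join is lossless.

Yes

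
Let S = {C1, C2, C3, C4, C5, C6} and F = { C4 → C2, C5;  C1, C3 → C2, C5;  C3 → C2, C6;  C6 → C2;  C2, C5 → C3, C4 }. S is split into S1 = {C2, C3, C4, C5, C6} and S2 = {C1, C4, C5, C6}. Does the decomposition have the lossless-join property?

Yes

Common attributes: S1 ∩ S2 = {C4, C5, C6}.
Closure of {C4, C5, C6}: C4 → C2, C5 applies, adding C2; C2, C5 → C3, C4 applies, adding C3. So (C4, C5, C6)⁺ = {C2, C3, C4, C5, C6}.
This closure contains every attribute of S1, so S1 ∩ S2 → S1. The join is lossless.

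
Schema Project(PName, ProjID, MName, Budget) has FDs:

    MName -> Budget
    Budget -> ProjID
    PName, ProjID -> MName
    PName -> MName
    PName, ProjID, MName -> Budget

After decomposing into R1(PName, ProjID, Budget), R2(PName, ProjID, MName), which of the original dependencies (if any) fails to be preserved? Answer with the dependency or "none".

Check MName → Budget: no single fragment contains all of {MName, Budget}, and the restricted closure of {MName} across the fragments never reaches {Budget}.
Budget → ProjID is preserved.
PName, ProjID → MName is preserved.
PName → MName is preserved.
PName, ProjID, MName → Budget is preserved.

MName -> Budget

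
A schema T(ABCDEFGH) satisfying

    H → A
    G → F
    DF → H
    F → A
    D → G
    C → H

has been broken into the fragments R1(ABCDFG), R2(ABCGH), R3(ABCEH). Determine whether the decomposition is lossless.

No

Chase test. Columns are ABCDEFGH; row i has aⱼ where attribute j ∈ Ri, else bᵢⱼ.
Initial tableau (one row per fragment):
  row 1: a1 a2 a3 a4 b15 a6 a7 b18
  row 2: a1 a2 a3 b24 b25 b26 a7 a8
  row 3: a1 a2 a3 b34 a5 b36 b37 a8
Rows 1 and 2 agree on G; apply G→F and equate their F entries.
Rows 1 and 2 agree on C; apply C→H and equate their H entries.
No row becomes fully distinguished — the join is lossy.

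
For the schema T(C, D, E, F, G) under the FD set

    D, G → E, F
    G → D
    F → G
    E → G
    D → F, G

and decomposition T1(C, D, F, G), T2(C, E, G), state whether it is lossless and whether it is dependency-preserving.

Lossless test: (C, G)⁺ = {C, D, E, F, G}, which contains all of one fragment — lossless.
Dependency preservation: D, G → E, F is not contained in any single fragment, but the restricted closure of its left-hand side across the fragments still reaches the right-hand side; the remaining FDs each lie inside some fragment. All dependencies are preserved.

lossless and dependency-preserving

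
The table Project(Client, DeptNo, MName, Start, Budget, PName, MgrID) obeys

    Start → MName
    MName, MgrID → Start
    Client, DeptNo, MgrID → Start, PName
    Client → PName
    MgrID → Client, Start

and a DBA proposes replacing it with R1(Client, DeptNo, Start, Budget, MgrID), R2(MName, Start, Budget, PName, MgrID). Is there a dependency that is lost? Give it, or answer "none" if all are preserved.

Check Client → PName: no single fragment contains all of {Client, PName}, and the restricted closure of {Client} across the fragments never reaches {PName}.
Start → MName is preserved.
MName, MgrID → Start is preserved.
Client, DeptNo, MgrID → Start, PName is preserved.
MgrID → Client, Start is preserved.

Client → PName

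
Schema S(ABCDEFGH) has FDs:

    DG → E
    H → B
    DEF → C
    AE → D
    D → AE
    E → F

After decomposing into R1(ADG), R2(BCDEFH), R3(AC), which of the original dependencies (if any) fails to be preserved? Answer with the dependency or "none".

Check AE → D: no single fragment contains all of {ADE}, and the restricted closure of {AE} across the fragments never reaches {D}.
DG → E is preserved.
H → B is preserved.
DEF → C is preserved.
D → AE is preserved.
E → F is preserved.

AE → D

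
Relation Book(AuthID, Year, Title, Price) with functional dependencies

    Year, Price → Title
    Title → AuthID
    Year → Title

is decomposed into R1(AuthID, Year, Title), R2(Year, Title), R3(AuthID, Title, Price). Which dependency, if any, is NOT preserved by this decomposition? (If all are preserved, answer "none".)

Year, Price → Title: restricted closure across fragments reaches Title.
Title → AuthID lies within R1.
Year → Title lies within R1.
Every dependency is enforceable on the fragments, so the decomposition is dependency-preserving.

none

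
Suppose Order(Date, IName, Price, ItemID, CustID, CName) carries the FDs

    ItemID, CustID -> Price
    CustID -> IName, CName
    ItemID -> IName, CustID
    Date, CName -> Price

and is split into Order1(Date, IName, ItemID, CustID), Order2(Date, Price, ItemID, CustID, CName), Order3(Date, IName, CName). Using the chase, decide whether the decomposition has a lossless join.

Yes

Chase test. Columns are Date, IName, Price, ItemID, CustID, CName; row i has aⱼ where attribute j ∈ Orderi, else bᵢⱼ.
Initial tableau (one row per fragment):
  row 1: a1 a2 b13 a4 a5 b16
  row 2: a1 b22 a3 a4 a5 a6
  row 3: a1 a2 b33 b34 b35 a6
Rows 1 and 2 agree on ItemID, CustID; apply ItemID, CustID→Price and equate their Price entries.
Rows 1 and 2 agree on CustID; apply CustID→IName, CName and equate their IName, CName entries.
Rows 1 and 3 agree on Date, CName; apply Date, CName→Price and equate their Price entries.
Row 1 is now all distinguished symbols — the join is lossless.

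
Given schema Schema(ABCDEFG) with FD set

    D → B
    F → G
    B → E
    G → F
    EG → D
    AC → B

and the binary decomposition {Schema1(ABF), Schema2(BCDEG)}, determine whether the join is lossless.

No

Common attributes: Schema1 ∩ Schema2 = {B}.
Closure of {B}: B → E applies, adding E. So (B)⁺ = {BE}.
The closure contains neither all of Schema1 = {ABF} nor all of Schema2 = {BCDEG}, so the common attributes are not a superkey of either fragment. The join is lossy.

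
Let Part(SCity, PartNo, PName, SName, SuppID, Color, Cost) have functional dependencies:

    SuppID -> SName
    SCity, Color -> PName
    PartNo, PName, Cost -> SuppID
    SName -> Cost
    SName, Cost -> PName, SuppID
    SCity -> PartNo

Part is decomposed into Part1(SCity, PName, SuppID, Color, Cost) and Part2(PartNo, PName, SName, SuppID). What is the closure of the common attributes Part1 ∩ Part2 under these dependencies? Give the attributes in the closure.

Part1 ∩ Part2 = {PName, SuppID}.
SuppID → SName applies, adding SName
SName → Cost applies, adding Cost
Closure: {PName, SName, SuppID, Cost}.

PName, SName, SuppID, Cost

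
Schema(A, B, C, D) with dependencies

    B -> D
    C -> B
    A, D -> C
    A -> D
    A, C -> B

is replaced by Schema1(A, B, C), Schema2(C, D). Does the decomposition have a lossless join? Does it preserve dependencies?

lossless but not dependency-preserving

Lossless test: (C)⁺ = {B, C, D}, which contains all of one fragment — lossless.
Dependency preservation: the restricted closure of {B} across the fragments never reaches {D}, so B → D cannot be enforced without a join — not preserved.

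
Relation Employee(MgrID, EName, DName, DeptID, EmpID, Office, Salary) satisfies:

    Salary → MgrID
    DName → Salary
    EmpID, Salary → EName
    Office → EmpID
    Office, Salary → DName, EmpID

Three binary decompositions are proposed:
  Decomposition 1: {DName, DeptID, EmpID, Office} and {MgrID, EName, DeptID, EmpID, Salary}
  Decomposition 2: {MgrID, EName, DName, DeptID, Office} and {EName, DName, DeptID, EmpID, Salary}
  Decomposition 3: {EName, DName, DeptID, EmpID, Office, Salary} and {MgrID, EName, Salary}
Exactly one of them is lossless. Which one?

Decomposition 3

Decomposition 1: common = {DeptID, EmpID}, closure = {DeptID, EmpID} → lossy.
Decomposition 2: common = {EName, DName, DeptID}, closure = {MgrID, EName, DName, DeptID, Salary} → lossy.
Decomposition 3: common = {EName, Salary}, closure = {MgrID, EName, Salary} → lossless.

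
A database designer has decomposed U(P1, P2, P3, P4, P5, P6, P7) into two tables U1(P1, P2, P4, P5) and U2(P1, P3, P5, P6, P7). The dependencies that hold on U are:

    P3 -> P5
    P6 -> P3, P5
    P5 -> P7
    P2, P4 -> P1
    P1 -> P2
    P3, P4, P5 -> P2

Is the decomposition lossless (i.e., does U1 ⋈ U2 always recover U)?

No

Common attributes: U1 ∩ U2 = {P1, P5}.
Closure of {P1, P5}: P5 → P7 applies, adding P7; P1 → P2 applies, adding P2. So (P1, P5)⁺ = {P1, P2, P5, P7}.
The closure contains neither all of U1 = {P1, P2, P4, P5} nor all of U2 = {P1, P3, P5, P6, P7}, so the common attributes are not a superkey of either fragment. The join is lossy.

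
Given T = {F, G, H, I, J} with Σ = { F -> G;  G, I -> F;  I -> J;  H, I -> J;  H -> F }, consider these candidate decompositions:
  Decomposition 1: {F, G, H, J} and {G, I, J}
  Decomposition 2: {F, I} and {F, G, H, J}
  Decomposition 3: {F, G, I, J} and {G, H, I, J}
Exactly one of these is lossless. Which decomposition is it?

Decomposition 3

Decomposition 1: common = {G, J}, closure = {G, J} → lossy.
Decomposition 2: common = {F}, closure = {F, G} → lossy.
Decomposition 3: common = {G, I, J}, closure = {F, G, I, J} → lossless.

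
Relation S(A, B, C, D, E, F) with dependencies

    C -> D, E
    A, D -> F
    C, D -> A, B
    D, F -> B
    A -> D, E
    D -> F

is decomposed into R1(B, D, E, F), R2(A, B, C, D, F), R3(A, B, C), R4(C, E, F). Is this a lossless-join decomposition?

Chase test. Columns are A, B, C, D, E, F; row i has aⱼ where attribute j ∈ Ri, else bᵢⱼ.
Initial tableau (one row per fragment):
  row 1: b11 a2 b13 a4 a5 a6
  row 2: a1 a2 a3 a4 b25 a6
  row 3: a1 a2 a3 b34 b35 b36
  row 4: b41 b42 a3 b44 a5 a6
Rows 2 and 3 agree on C; apply C→D, E and equate their D, E entries.
Rows 2 and 4 agree on C; apply C→D, E and equate their D, E entries.
Rows 2 and 3 agree on A, D; apply A, D→F and equate their F entries.
Rows 2 and 4 agree on C, D; apply C, D→A, B and equate their A, B entries.
Row 2 is now all distinguished symbols — the join is lossless.

Yes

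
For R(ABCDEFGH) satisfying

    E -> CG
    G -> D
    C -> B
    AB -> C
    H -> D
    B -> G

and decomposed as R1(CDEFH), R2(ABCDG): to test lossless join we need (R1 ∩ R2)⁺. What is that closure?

R1 ∩ R2 = {CD}.
C → B applies, adding B
B → G applies, adding G
Closure: {BCDG}.

BCDG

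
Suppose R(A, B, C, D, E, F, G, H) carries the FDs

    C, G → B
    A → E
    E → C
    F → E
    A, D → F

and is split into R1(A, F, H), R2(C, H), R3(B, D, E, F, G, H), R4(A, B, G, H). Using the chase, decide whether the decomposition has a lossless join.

Chase test. Columns are A, B, C, D, E, F, G, H; row i has aⱼ where attribute j ∈ Ri, else bᵢⱼ.
Initial tableau (one row per fragment):
  row 1: a1 b12 b13 b14 b15 a6 b17 a8
  row 2: b21 b22 a3 b24 b25 b26 b27 a8
  row 3: b31 a2 b33 a4 a5 a6 a7 a8
  row 4: a1 a2 b43 b44 b45 b46 a7 a8
Rows 1 and 4 agree on A; apply A→E and equate their E entries.
Rows 1 and 4 agree on E; apply E→C and equate their C entries.
Rows 1 and 3 agree on F; apply F→E and equate their E entries.
Rows 1 and 3 agree on E; apply E→C and equate their C entries.
No row becomes fully distinguished — the join is lossy.

No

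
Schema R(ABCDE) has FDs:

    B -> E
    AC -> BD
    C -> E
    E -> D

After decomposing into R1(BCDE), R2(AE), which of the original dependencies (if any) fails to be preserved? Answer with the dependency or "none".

AC -> BD

Check AC → BD: no single fragment contains all of {ABCD}, and the restricted closure of {AC} across the fragments never reaches {BD}.
B → E is preserved.
C → E is preserved.
E → D is preserved.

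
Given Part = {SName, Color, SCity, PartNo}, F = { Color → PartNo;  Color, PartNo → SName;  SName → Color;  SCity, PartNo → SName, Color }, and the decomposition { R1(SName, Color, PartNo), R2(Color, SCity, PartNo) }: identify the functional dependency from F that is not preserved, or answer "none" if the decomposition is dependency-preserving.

Color → PartNo lies within R1.
Color, PartNo → SName lies within R1.
SName → Color lies within R1.
SCity, PartNo → SName, Color: restricted closure across fragments reaches SName, Color.
Every dependency is enforceable on the fragments, so the decomposition is dependency-preserving.

none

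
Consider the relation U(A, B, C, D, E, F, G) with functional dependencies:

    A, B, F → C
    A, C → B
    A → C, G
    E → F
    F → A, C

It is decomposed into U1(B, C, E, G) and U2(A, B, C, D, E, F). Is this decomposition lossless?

Yes

Common attributes: U1 ∩ U2 = {B, C, E}.
Closure of {B, C, E}: E → F applies, adding F; F → A, C applies, adding A; A → C, G applies, adding G. So (B, C, E)⁺ = {A, B, C, E, F, G}.
This closure contains every attribute of U1, so U1 ∩ U2 → U1. The join is lossless.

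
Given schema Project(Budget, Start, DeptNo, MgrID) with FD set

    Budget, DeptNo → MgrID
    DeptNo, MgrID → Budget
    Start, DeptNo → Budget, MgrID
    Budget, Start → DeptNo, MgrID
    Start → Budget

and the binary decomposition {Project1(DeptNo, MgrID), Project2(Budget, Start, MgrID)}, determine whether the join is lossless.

Common attributes: Project1 ∩ Project2 = {MgrID}.
No dependency enlarges {MgrID}, so (MgrID)⁺ = {MgrID}.
The closure contains neither all of Project1 = {DeptNo, MgrID} nor all of Project2 = {Budget, Start, MgrID}, so the common attributes are not a superkey of either fragment. The join is lossy.

No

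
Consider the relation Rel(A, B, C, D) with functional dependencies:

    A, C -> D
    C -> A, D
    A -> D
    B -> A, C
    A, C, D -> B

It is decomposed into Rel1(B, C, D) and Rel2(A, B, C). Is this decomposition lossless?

Common attributes: Rel1 ∩ Rel2 = {B, C}.
Closure of {B, C}: C → A, D applies, adding A, D. So (B, C)⁺ = {A, B, C, D}.
This closure contains every attribute of Rel1, so Rel1 ∩ Rel2 → Rel1. The join is lossless.

Yes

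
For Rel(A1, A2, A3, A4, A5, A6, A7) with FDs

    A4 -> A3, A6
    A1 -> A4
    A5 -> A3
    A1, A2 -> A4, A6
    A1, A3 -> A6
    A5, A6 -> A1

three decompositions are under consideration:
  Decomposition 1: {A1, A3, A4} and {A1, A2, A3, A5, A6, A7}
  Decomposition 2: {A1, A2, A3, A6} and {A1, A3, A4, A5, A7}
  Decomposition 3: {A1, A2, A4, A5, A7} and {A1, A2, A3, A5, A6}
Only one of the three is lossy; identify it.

Decomposition 2

Decomposition 1: common = {A1, A3}, closure = {A1, A3, A4, A6} → lossless.
Decomposition 2: common = {A1, A3}, closure = {A1, A3, A4, A6} → lossy.
Decomposition 3: common = {A1, A2, A5}, closure = {A1, A2, A3, A4, A5, A6} → lossless.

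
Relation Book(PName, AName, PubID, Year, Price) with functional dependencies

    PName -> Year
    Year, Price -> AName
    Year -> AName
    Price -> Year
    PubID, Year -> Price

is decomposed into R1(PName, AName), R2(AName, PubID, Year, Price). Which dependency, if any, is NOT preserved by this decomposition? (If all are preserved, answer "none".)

Check PName → Year: no single fragment contains all of {PName, Year}, and the restricted closure of {PName} across the fragments never reaches {Year}.
Year, Price → AName is preserved.
Year → AName is preserved.
Price → Year is preserved.
PubID, Year → Price is preserved.

PName -> Year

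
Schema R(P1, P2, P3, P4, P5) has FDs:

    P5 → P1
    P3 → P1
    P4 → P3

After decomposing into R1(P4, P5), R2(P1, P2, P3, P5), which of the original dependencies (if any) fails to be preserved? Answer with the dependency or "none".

Check P4 → P3: no single fragment contains all of {P3, P4}, and the restricted closure of {P4} across the fragments never reaches {P3}.
P5 → P1 is preserved.
P3 → P1 is preserved.

P4 → P3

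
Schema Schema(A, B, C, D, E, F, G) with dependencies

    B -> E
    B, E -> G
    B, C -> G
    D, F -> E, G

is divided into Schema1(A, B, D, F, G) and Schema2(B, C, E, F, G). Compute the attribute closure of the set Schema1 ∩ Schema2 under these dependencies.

Schema1 ∩ Schema2 = {B, F, G}.
B → E applies, adding E
Closure: {B, E, F, G}.

B, E, F, G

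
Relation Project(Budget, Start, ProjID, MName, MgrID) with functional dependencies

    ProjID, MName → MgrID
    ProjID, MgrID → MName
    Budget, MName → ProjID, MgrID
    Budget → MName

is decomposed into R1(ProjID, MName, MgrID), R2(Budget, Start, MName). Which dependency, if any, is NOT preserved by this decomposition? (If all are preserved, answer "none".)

Budget, MName → ProjID, MgrID

Check Budget, MName → ProjID, MgrID: no single fragment contains all of {Budget, ProjID, MName, MgrID}, and the restricted closure of {Budget, MName} across the fragments never reaches {ProjID, MgrID}.
ProjID, MName → MgrID is preserved.
ProjID, MgrID → MName is preserved.
Budget → MName is preserved.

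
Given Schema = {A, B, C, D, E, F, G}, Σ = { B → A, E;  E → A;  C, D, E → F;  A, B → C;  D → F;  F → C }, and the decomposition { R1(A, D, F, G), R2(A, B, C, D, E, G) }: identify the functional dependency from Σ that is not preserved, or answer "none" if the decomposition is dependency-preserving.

Check F → C: no single fragment contains all of {C, F}, and the restricted closure of {F} across the fragments never reaches {C}.
B → A, E is preserved.
E → A is preserved.
C, D, E → F is preserved.
A, B → C is preserved.
D → F is preserved.

F → C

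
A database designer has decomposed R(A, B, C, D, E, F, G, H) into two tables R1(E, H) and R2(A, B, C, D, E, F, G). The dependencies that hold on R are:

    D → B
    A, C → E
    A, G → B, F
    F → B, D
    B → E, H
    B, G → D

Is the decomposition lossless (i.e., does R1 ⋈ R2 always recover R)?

Common attributes: R1 ∩ R2 = {E}.
No dependency enlarges {E}, so (E)⁺ = {E}.
The closure contains neither all of R1 = {E, H} nor all of R2 = {A, B, C, D, E, F, G}, so the common attributes are not a superkey of either fragment. The join is lossy.

No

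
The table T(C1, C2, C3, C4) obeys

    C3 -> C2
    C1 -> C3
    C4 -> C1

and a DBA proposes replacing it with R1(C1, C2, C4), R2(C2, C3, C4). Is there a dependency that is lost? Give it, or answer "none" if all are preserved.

C1 -> C3

Check C1 → C3: no single fragment contains all of {C1, C3}, and the restricted closure of {C1} across the fragments never reaches {C3}.
C3 → C2 is preserved.
C4 → C1 is preserved.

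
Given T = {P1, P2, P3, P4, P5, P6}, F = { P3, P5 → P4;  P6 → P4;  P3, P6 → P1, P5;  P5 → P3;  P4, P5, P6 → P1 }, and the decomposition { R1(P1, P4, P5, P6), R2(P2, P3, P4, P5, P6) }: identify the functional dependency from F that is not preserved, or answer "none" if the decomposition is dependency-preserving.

none

P3, P5 → P4 lies within R2.
P6 → P4 lies within R1.
P3, P6 → P1, P5: restricted closure across fragments reaches P1, P5.
P5 → P3 lies within R2.
P4, P5, P6 → P1 lies within R1.
Every dependency is enforceable on the fragments, so the decomposition is dependency-preserving.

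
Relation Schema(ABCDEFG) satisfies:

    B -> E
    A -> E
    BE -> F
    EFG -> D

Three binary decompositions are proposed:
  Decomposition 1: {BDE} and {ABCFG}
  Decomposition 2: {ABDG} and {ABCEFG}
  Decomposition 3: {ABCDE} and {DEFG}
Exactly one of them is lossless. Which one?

Decomposition 1: common = {B}, closure = {BEF} → lossy.
Decomposition 2: common = {ABG}, closure = {ABDEFG} → lossless.
Decomposition 3: common = {DE}, closure = {DE} → lossy.

Decomposition 2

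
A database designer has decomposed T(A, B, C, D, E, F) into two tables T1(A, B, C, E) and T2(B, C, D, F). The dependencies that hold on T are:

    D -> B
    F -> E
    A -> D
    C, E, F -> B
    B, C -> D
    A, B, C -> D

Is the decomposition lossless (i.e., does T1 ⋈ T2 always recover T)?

No

Common attributes: T1 ∩ T2 = {B, C}.
Closure of {B, C}: B, C → D applies, adding D. So (B, C)⁺ = {B, C, D}.
The closure contains neither all of T1 = {A, B, C, E} nor all of T2 = {B, C, D, F}, so the common attributes are not a superkey of either fragment. The join is lossy.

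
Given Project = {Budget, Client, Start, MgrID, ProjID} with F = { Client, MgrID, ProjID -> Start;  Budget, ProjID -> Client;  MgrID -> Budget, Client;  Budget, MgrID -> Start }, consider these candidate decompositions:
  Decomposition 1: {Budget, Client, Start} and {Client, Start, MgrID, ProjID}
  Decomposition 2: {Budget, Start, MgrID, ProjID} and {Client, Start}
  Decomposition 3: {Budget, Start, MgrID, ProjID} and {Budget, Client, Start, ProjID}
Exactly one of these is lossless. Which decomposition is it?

Decomposition 3

Decomposition 1: common = {Client, Start}, closure = {Client, Start} → lossy.
Decomposition 2: common = {Start}, closure = {Start} → lossy.
Decomposition 3: common = {Budget, Start, ProjID}, closure = {Budget, Client, Start, ProjID} → lossless.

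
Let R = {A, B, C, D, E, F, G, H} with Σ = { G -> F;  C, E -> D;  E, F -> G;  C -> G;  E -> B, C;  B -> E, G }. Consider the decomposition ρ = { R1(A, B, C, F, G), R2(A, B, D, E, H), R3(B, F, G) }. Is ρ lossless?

Chase test. Columns are A, B, C, D, E, F, G, H; row i has aⱼ where attribute j ∈ Ri, else bᵢⱼ.
Initial tableau (one row per fragment):
  row 1: a1 a2 a3 b14 b15 a6 a7 b18
  row 2: a1 a2 b23 a4 a5 b26 b27 a8
  row 3: b31 a2 b33 b34 b35 a6 a7 b38
Rows 1 and 2 agree on B; apply B→E, G and equate their E, G entries.
Rows 1 and 3 agree on B; apply B→E, G and equate their E, G entries.
Rows 1 and 2 agree on G; apply G→F and equate their F entries.
Rows 1 and 2 agree on E; apply E→B, C and equate their B, C entries.
Rows 1 and 3 agree on E; apply E→B, C and equate their B, C entries.
Rows 1 and 2 agree on C, E; apply C, E→D and equate their D entries.
Rows 1 and 3 agree on C, E; apply C, E→D and equate their D entries.
Row 2 is now all distinguished symbols — the join is lossless.

Yes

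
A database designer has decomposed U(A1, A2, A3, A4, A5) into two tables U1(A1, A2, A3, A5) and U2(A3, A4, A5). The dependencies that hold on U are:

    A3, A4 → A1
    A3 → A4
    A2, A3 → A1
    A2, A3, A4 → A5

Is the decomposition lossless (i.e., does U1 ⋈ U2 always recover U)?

Common attributes: U1 ∩ U2 = {A3, A5}.
Closure of {A3, A5}: A3 → A4 applies, adding A4; A3, A4 → A1 applies, adding A1. So (A3, A5)⁺ = {A1, A3, A4, A5}.
This closure contains every attribute of U2, so U1 ∩ U2 → U2. The join is lossless.

Yes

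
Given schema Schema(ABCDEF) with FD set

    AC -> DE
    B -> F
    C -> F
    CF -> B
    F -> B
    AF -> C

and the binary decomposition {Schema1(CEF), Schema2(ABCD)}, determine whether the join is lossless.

Common attributes: Schema1 ∩ Schema2 = {C}.
Closure of {C}: C → F applies, adding F; CF → B applies, adding B. So (C)⁺ = {BCF}.
The closure contains neither all of Schema1 = {CEF} nor all of Schema2 = {ABCD}, so the common attributes are not a superkey of either fragment. The join is lossy.

No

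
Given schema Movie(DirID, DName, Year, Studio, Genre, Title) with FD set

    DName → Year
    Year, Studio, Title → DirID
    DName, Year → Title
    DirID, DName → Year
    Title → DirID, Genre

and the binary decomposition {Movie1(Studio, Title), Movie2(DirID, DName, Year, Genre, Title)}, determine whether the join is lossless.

No

Common attributes: Movie1 ∩ Movie2 = {Title}.
Closure of {Title}: Title → DirID, Genre applies, adding DirID, Genre. So (Title)⁺ = {DirID, Genre, Title}.
The closure contains neither all of Movie1 = {Studio, Title} nor all of Movie2 = {DirID, DName, Year, Genre, Title}, so the common attributes are not a superkey of either fragment. The join is lossy.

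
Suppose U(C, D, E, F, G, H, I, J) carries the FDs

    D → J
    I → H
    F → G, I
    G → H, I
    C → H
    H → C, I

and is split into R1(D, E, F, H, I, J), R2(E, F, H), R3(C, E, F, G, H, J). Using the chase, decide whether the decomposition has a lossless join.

Yes

Chase test. Columns are C, D, E, F, G, H, I, J; row i has aⱼ where attribute j ∈ Ri, else bᵢⱼ.
Initial tableau (one row per fragment):
  row 1: b11 a2 a3 a4 b15 a6 a7 a8
  row 2: b21 b22 a3 a4 b25 a6 b27 b28
  row 3: a1 b32 a3 a4 a5 a6 b37 a8
Rows 1 and 2 agree on F; apply F→G, I and equate their G, I entries.
Rows 1 and 3 agree on F; apply F→G, I and equate their G, I entries.
Rows 1 and 2 agree on H; apply H→C, I and equate their C, I entries.
Rows 1 and 3 agree on H; apply H→C, I and equate their C, I entries.
Row 1 is now all distinguished symbols — the join is lossless.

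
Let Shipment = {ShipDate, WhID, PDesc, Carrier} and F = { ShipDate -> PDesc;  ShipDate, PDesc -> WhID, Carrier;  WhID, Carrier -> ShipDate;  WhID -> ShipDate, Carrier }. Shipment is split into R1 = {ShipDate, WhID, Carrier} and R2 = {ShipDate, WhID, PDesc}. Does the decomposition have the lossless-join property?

Common attributes: R1 ∩ R2 = {ShipDate, WhID}.
Closure of {ShipDate, WhID}: ShipDate → PDesc applies, adding PDesc; ShipDate, PDesc → WhID, Carrier applies, adding Carrier. So (ShipDate, WhID)⁺ = {ShipDate, WhID, PDesc, Carrier}.
This closure contains every attribute of R1, so R1 ∩ R2 → R1. The join is lossless.

Yes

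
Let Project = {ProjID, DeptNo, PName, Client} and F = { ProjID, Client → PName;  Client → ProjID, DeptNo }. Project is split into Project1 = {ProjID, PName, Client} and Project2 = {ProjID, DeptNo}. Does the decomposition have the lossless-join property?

No

Common attributes: Project1 ∩ Project2 = {ProjID}.
No dependency enlarges {ProjID}, so (ProjID)⁺ = {ProjID}.
The closure contains neither all of Project1 = {ProjID, PName, Client} nor all of Project2 = {ProjID, DeptNo}, so the common attributes are not a superkey of either fragment. The join is lossy.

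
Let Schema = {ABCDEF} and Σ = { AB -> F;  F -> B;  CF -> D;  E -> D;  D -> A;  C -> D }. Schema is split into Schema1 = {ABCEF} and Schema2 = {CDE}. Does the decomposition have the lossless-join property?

Common attributes: Schema1 ∩ Schema2 = {CE}.
Closure of {CE}: E → D applies, adding D; D → A applies, adding A. So (CE)⁺ = {ACDE}.
This closure contains every attribute of Schema2, so Schema1 ∩ Schema2 → Schema2. The join is lossless.

Yes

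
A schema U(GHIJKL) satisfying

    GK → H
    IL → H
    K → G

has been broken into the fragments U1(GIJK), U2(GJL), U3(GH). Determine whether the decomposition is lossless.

No

Chase test. Columns are GHIJKL; row i has aⱼ where attribute j ∈ Ui, else bᵢⱼ.
Initial tableau (one row per fragment):
  row 1: a1 b12 a3 a4 a5 b16
  row 2: a1 b22 b23 a4 b25 a6
  row 3: a1 a2 b33 b34 b35 b36
No row becomes fully distinguished — the join is lossy.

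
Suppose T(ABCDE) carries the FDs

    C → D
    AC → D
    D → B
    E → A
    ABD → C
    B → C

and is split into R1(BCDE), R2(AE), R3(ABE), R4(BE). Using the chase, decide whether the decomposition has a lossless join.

Yes

Chase test. Columns are ABCDE; row i has aⱼ where attribute j ∈ Ri, else bᵢⱼ.
Initial tableau (one row per fragment):
  row 1: b11 a2 a3 a4 a5
  row 2: a1 b22 b23 b24 a5
  row 3: a1 a2 b33 b34 a5
  row 4: b41 a2 b43 b44 a5
Rows 1 and 2 agree on E; apply E→A and equate their A entries.
Rows 1 and 4 agree on E; apply E→A and equate their A entries.
Rows 1 and 3 agree on B; apply B→C and equate their C entries.
Rows 1 and 4 agree on B; apply B→C and equate their C entries.
Rows 1 and 3 agree on C; apply C→D and equate their D entries.
Rows 1 and 4 agree on C; apply C→D and equate their D entries.
Row 1 is now all distinguished symbols — the join is lossless.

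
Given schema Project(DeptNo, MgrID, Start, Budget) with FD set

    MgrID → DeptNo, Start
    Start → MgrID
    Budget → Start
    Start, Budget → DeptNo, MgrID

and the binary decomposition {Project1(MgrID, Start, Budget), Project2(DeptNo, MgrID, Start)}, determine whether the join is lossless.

Common attributes: Project1 ∩ Project2 = {MgrID, Start}.
Closure of {MgrID, Start}: MgrID → DeptNo, Start applies, adding DeptNo. So (MgrID, Start)⁺ = {DeptNo, MgrID, Start}.
This closure contains every attribute of Project2, so Project1 ∩ Project2 → Project2. The join is lossless.

Yes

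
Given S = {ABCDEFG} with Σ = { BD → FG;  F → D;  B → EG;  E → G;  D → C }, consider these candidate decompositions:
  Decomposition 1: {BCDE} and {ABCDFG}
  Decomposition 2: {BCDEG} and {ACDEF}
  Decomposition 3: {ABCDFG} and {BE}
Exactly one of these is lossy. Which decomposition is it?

Decomposition 2

Decomposition 1: common = {BCD}, closure = {BCDEFG} → lossless.
Decomposition 2: common = {CDE}, closure = {CDEG} → lossy.
Decomposition 3: common = {B}, closure = {BEG} → lossless.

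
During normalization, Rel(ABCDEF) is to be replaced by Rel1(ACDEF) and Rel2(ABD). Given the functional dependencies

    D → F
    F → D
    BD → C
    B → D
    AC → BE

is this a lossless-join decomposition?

Common attributes: Rel1 ∩ Rel2 = {AD}.
Closure of {AD}: D → F applies, adding F. So (AD)⁺ = {ADF}.
The closure contains neither all of Rel1 = {ACDEF} nor all of Rel2 = {ABD}, so the common attributes are not a superkey of either fragment. The join is lossy.

No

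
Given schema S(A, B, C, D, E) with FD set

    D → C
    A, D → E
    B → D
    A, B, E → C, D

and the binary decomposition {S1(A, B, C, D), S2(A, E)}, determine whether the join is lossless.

Common attributes: S1 ∩ S2 = {A}.
No dependency enlarges {A}, so (A)⁺ = {A}.
The closure contains neither all of S1 = {A, B, C, D} nor all of S2 = {A, E}, so the common attributes are not a superkey of either fragment. The join is lossy.

No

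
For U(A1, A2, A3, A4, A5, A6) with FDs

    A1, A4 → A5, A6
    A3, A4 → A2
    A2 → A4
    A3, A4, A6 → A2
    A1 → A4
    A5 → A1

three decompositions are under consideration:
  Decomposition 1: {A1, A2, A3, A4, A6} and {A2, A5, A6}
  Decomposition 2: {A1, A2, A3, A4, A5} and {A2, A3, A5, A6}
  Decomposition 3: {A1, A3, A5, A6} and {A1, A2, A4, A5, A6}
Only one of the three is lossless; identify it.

Decomposition 2

Decomposition 1: common = {A2, A6}, closure = {A2, A4, A6} → lossy.
Decomposition 2: common = {A2, A3, A5}, closure = {A1, A2, A3, A4, A5, A6} → lossless.
Decomposition 3: common = {A1, A5, A6}, closure = {A1, A4, A5, A6} → lossy.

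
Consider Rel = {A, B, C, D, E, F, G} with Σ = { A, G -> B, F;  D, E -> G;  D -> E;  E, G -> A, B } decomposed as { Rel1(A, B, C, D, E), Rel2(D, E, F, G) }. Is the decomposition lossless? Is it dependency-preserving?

lossless but not dependency-preserving

Lossless test: (D, E)⁺ = {A, B, D, E, F, G}, which contains all of one fragment — lossless.
Dependency preservation: the restricted closure of {A, G} across the fragments never reaches {B, F}, so A, G → B, F cannot be enforced without a join — not preserved.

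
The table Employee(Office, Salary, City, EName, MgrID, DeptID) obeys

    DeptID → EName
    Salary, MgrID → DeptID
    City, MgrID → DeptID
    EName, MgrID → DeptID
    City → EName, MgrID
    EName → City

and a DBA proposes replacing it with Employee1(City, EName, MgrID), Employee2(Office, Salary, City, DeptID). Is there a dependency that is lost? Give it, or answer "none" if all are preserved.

Check Salary, MgrID → DeptID: no single fragment contains all of {Salary, MgrID, DeptID}, and the restricted closure of {Salary, MgrID} across the fragments never reaches {DeptID}.
DeptID → EName is preserved.
City, MgrID → DeptID is preserved.
EName, MgrID → DeptID is preserved.
City → EName, MgrID is preserved.
EName → City is preserved.

Salary, MgrID → DeptID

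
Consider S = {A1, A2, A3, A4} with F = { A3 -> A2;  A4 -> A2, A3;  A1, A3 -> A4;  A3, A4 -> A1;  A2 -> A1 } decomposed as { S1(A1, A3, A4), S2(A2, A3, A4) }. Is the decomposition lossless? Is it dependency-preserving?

lossless but not dependency-preserving

Lossless test: (A3, A4)⁺ = {A1, A2, A3, A4}, which contains all of one fragment — lossless.
Dependency preservation: the restricted closure of {A2} across the fragments never reaches {A1}, so A2 → A1 cannot be enforced without a join — not preserved.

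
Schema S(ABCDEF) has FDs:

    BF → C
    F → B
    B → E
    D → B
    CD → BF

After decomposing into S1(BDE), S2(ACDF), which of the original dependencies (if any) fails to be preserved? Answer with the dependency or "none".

F → B

Check F → B: no single fragment contains all of {BF}, and the restricted closure of {F} across the fragments never reaches {B}.
BF → C is preserved.
B → E is preserved.
D → B is preserved.
CD → BF is preserved.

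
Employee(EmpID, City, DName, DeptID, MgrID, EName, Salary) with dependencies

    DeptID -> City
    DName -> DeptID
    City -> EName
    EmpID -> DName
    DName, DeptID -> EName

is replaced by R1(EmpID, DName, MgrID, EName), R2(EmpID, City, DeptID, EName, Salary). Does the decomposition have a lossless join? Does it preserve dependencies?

lossy and not dependency-preserving

Lossless test: (EmpID, EName)⁺ = {EmpID, City, DName, DeptID, EName}, which is a superkey of neither fragment — lossy.
Dependency preservation: the restricted closure of {DName} across the fragments never reaches {DeptID}, so DName → DeptID cannot be enforced without a join — not preserved.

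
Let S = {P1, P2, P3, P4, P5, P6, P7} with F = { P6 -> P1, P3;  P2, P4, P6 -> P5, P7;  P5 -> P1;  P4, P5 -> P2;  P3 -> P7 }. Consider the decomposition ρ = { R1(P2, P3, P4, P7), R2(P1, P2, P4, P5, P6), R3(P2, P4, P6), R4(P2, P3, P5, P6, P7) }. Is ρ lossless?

Chase test. Columns are P1, P2, P3, P4, P5, P6, P7; row i has aⱼ where attribute j ∈ Ri, else bᵢⱼ.
Initial tableau (one row per fragment):
  row 1: b11 a2 a3 a4 b15 b16 a7
  row 2: a1 a2 b23 a4 a5 a6 b27
  row 3: b31 a2 b33 a4 b35 a6 b37
  row 4: b41 a2 a3 b44 a5 a6 a7
Rows 2 and 3 agree on P6; apply P6→P1, P3 and equate their P1, P3 entries.
Rows 2 and 4 agree on P6; apply P6→P1, P3 and equate their P1, P3 entries.
Rows 2 and 3 agree on P2, P4, P6; apply P2, P4, P6→P5, P7 and equate their P5, P7 entries.
Rows 1 and 2 agree on P3; apply P3→P7 and equate their P7 entries.
Row 2 is now all distinguished symbols — the join is lossless.

Yes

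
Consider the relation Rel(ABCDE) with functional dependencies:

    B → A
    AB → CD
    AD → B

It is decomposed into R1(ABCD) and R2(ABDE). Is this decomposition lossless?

Yes

Common attributes: R1 ∩ R2 = {ABD}.
Closure of {ABD}: AB → CD applies, adding C. So (ABD)⁺ = {ABCD}.
This closure contains every attribute of R1, so R1 ∩ R2 → R1. The join is lossless.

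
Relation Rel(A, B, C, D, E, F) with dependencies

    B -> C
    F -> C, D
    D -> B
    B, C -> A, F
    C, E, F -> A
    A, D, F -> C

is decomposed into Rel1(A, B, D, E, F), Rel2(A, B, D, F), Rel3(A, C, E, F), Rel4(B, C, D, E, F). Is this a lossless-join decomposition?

Yes

Chase test. Columns are A, B, C, D, E, F; row i has aⱼ where attribute j ∈ Reli, else bᵢⱼ.
Initial tableau (one row per fragment):
  row 1: a1 a2 b13 a4 a5 a6
  row 2: a1 a2 b23 a4 b25 a6
  row 3: a1 b32 a3 b34 a5 a6
  row 4: b41 a2 a3 a4 a5 a6
Rows 1 and 2 agree on B; apply B→C and equate their C entries.
Rows 1 and 4 agree on B; apply B→C and equate their C entries.
Rows 1 and 3 agree on F; apply F→C, D and equate their C, D entries.
Rows 1 and 3 agree on D; apply D→B and equate their B entries.
Rows 1 and 4 agree on B, C; apply B, C→A, F and equate their A, F entries.
Row 1 is now all distinguished symbols — the join is lossless.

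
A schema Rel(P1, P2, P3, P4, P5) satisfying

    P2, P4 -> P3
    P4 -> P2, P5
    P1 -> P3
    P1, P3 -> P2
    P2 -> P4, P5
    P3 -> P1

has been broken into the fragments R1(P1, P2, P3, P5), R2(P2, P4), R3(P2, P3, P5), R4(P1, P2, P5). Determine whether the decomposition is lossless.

Yes

Chase test. Columns are P1, P2, P3, P4, P5; row i has aⱼ where attribute j ∈ Ri, else bᵢⱼ.
Initial tableau (one row per fragment):
  row 1: a1 a2 a3 b14 a5
  row 2: b21 a2 b23 a4 b25
  row 3: b31 a2 a3 b34 a5
  row 4: a1 a2 b43 b44 a5
Rows 1 and 4 agree on P1; apply P1→P3 and equate their P3 entries.
Rows 1 and 2 agree on P2; apply P2→P4, P5 and equate their P4, P5 entries.
Rows 1 and 3 agree on P2; apply P2→P4, P5 and equate their P4, P5 entries.
Rows 1 and 4 agree on P2; apply P2→P4, P5 and equate their P4, P5 entries.
Rows 1 and 3 agree on P3; apply P3→P1 and equate their P1 entries.
Rows 1 and 2 agree on P2, P4; apply P2, P4→P3 and equate their P3 entries.
Rows 1 and 2 agree on P3; apply P3→P1 and equate their P1 entries.
Row 1 is now all distinguished symbols — the join is lossless.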